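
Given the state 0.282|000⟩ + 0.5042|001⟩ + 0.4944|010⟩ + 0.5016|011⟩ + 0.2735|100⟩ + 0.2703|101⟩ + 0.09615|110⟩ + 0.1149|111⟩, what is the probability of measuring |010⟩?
0.2444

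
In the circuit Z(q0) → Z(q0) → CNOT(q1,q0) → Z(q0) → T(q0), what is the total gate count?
5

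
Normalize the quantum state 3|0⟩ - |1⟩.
0.9487|0⟩ - 0.3162|1⟩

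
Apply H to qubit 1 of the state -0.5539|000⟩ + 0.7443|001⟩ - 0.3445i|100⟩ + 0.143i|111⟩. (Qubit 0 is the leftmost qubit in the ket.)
-0.3917|000⟩ + 0.5263|001⟩ - 0.3917|010⟩ + 0.5263|011⟩ - 0.2436i|100⟩ + 0.1011i|101⟩ - 0.2436i|110⟩ - 0.1011i|111⟩

H on qubit 1 mixes each pair of kets that differ only in qubit 1: amplitudes (a, b) of (|…0…⟩, |…1…⟩) become ((a + b)/√2, (a − b)/√2). Kets absent from the input have amplitude 0.
(|000⟩, |010⟩): (a, b) = (-0.5539, 0) → (-0.3917, -0.3917)
(|001⟩, |011⟩): (a, b) = (0.7443, 0) → (0.5263, 0.5263)
(|100⟩, |110⟩): (a, b) = (-0.3445i, 0) → (-0.2436i, -0.2436i)
(|101⟩, |111⟩): (a, b) = (0, 0.143i) → (0.1011i, -0.1011i)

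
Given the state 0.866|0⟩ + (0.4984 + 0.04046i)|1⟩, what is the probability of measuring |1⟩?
0.25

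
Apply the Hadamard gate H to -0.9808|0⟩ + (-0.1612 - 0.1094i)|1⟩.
(-0.8075 - 0.07736i)|0⟩ + (-0.5795 + 0.07736i)|1⟩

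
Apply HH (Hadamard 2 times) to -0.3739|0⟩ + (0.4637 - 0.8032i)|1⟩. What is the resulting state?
-0.3739|0⟩ + (0.4637 - 0.8032i)|1⟩

H² = I, so an even number of Hadamards cancels: H^2 = I and the state is unchanged.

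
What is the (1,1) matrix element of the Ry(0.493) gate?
0.9698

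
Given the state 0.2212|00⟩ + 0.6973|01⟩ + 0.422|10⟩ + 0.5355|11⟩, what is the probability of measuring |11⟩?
0.2868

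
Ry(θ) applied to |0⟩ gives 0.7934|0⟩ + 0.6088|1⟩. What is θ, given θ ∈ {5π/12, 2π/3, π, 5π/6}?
5π/12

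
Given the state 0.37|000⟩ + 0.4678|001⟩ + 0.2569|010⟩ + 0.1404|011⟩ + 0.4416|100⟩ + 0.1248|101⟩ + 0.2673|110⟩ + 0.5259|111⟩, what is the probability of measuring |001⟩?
0.2188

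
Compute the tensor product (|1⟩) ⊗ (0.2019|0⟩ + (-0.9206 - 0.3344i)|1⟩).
0.2019|10⟩ + (-0.9206 - 0.3344i)|11⟩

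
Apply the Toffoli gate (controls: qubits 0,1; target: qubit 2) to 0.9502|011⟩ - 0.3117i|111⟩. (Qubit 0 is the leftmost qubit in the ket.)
0.9502|011⟩ - 0.3117i|110⟩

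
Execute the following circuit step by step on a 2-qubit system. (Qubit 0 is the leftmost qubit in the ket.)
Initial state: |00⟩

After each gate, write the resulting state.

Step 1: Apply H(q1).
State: 1/√2|00⟩ + 1/√2|01⟩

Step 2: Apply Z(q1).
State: 1/√2|00⟩ - 1/√2|01⟩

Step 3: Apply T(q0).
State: 1/√2|00⟩ - 1/√2|01⟩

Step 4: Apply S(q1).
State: 1/√2|00⟩ - (1/√2)i|01⟩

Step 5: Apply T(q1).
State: 1/√2|00⟩ + (1/2 - (1/2)i)|01⟩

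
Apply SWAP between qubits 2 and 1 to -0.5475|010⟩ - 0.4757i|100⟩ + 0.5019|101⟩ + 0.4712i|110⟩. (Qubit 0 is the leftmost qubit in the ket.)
-0.5475|001⟩ - 0.4757i|100⟩ + 0.4712i|101⟩ + 0.5019|110⟩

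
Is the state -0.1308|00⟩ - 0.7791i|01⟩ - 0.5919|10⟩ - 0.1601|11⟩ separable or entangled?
Entangled

Writing the state as a|00⟩ + b|01⟩ + c|10⟩ + d|11⟩, it is a product state iff ad − bc = 0.
Here (a, b, c, d) = (-0.1308, -0.7791i, -0.5919, -0.1601): ad − bc = (-0.1308)(-0.1601) − (-0.7791i)(-0.5919) = (0.02094 - 0.4611i) ≠ 0, so the state is entangled.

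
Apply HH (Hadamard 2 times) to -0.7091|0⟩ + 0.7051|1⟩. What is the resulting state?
-0.7091|0⟩ + 0.7051|1⟩

H² = I, so an even number of Hadamards cancels: H^2 = I and the state is unchanged.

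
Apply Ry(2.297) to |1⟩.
-0.9122|0⟩ + 0.4099|1⟩

Ry(2.297) = [[cos(θ/2), −sin(θ/2)], [sin(θ/2), cos(θ/2)]]; θ = 2.297, cos(θ/2) ≈ 0.409856, sin(θ/2) ≈ 0.91215.
With a = amp(|0⟩) = 0 and b = amp(|1⟩) = 1:
new amp(|0⟩) = (0.409856)·a + (-0.91215)·b = -0.9122
new amp(|1⟩) = (0.91215)·a + (0.409856)·b = 0.4099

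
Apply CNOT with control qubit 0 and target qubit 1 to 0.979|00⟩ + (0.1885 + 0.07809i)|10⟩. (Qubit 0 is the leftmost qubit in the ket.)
0.979|00⟩ + (0.1885 + 0.07809i)|11⟩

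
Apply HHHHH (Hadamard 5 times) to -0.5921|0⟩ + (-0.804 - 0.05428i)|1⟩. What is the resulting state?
(-0.9872 - 0.03838i)|0⟩ + (0.1498 + 0.03838i)|1⟩

H² = I, so H^5 = H: a single Hadamard. With (a, b) = (-0.5921, (-0.804 - 0.05428i)), H gives ((a + b)/√2, (a − b)/√2) = ((-0.9872 - 0.03838i), (0.1498 + 0.03838i)).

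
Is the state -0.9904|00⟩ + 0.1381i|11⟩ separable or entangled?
Entangled

Writing the state as a|00⟩ + b|01⟩ + c|10⟩ + d|11⟩, it is a product state iff ad − bc = 0.
Here (a, b, c, d) = (-0.9904, 0, 0, 0.1381i): ad − bc = (-0.9904)(0.1381i) − (0)(0) = -0.1368i ≠ 0, so the state is entangled.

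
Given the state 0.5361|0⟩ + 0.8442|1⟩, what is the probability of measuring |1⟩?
0.7127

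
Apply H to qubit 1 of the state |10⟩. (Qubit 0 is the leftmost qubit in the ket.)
1/√2|10⟩ + 1/√2|11⟩

H on qubit 1 mixes each pair of kets that differ only in qubit 1: amplitudes (a, b) of (|…0…⟩, |…1…⟩) become ((a + b)/√2, (a − b)/√2). Kets absent from the input have amplitude 0.
(|10⟩, |11⟩): (a, b) = (1, 0) → (1/√2, 1/√2)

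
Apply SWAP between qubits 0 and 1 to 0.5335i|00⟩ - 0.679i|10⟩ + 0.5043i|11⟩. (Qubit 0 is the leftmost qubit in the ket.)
0.5335i|00⟩ - 0.679i|01⟩ + 0.5043i|11⟩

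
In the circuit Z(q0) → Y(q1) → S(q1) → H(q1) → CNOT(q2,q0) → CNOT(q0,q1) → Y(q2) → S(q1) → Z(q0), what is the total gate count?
9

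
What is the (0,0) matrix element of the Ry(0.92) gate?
0.8961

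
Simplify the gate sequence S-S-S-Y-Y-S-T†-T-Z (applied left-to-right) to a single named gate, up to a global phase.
Z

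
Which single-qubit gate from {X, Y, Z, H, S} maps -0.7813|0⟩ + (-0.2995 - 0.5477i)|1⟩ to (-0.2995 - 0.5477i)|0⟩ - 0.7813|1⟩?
X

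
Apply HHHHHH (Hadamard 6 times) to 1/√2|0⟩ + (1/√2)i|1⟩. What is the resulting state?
1/√2|0⟩ + (1/√2)i|1⟩

H² = I, so an even number of Hadamards cancels: H^6 = I and the state is unchanged.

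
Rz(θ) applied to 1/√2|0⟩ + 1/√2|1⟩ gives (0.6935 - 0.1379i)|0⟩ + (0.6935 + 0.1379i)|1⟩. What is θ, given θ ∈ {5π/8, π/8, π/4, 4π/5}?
π/8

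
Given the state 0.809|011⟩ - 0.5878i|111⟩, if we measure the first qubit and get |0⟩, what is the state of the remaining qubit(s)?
|11⟩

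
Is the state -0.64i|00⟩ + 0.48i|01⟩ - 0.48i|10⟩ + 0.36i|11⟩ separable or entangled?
Separable

Writing the state as a|00⟩ + b|01⟩ + c|10⟩ + d|11⟩, it is a product state iff ad − bc = 0.
Here (a, b, c, d) = (-0.64i, 0.48i, -0.48i, 0.36i): ad − bc = (-0.64i)(0.36i) − (0.48i)(-0.48i) = 0, so the state is separable.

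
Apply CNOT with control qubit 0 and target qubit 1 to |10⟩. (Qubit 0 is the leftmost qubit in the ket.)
|11⟩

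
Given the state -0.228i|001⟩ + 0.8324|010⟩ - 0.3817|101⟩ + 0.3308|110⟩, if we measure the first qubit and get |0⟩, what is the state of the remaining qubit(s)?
-0.2642i|01⟩ + 0.9645|10⟩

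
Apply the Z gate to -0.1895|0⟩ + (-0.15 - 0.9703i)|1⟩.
-0.1895|0⟩ + (0.15 + 0.9703i)|1⟩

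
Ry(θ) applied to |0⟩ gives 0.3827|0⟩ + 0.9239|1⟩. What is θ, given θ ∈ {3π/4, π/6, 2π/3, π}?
3π/4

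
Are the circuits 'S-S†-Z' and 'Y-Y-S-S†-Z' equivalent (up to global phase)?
Yes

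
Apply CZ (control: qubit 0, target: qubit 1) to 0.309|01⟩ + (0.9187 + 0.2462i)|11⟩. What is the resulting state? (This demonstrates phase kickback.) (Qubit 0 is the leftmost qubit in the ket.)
0.309|01⟩ + (-0.9187 - 0.2462i)|11⟩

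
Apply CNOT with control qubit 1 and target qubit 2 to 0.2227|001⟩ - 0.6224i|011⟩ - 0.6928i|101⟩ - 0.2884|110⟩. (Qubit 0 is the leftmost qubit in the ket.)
0.2227|001⟩ - 0.6224i|010⟩ - 0.6928i|101⟩ - 0.2884|111⟩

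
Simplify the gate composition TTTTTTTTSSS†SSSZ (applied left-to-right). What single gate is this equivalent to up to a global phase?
Z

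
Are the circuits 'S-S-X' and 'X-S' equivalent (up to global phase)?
No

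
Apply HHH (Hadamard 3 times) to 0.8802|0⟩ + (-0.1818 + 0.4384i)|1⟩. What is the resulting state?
(0.4938 + 0.31i)|0⟩ + (0.7509 - 0.31i)|1⟩

H² = I, so H^3 = H: a single Hadamard. With (a, b) = (0.8802, (-0.1818 + 0.4384i)), H gives ((a + b)/√2, (a − b)/√2) = ((0.4938 + 0.31i), (0.7509 - 0.31i)).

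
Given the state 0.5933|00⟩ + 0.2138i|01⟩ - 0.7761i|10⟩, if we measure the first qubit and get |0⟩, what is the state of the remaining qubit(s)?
0.9408|0⟩ + 0.339i|1⟩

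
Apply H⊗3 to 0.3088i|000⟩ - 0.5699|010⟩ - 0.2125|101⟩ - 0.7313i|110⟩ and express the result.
(-0.2766 - 0.1494i)|000⟩ + (-0.1264 - 0.1494i)|001⟩ + (0.1264 + 0.3677i)|010⟩ + (0.2766 + 0.3677i)|011⟩ + (-0.1264 + 0.3677i)|100⟩ + (-0.2766 + 0.3677i)|101⟩ + (0.2766 - 0.1494i)|110⟩ + (0.1264 - 0.1494i)|111⟩

H⊗3 gives amp(|y⟩) = (1/2√2) Σ_x (−1)^(x·y) amp(|x⟩), where x·y is the number of positions in which both x and y have a 1.
|000⟩: (0.3088i - 0.5699 - 0.2125 - 0.7313i)/(2√2) = (-0.2766 - 0.1494i)
|001⟩: (0.3088i - 0.5699 + 0.2125 - 0.7313i)/(2√2) = (-0.1264 - 0.1494i)
|010⟩: (0.3088i + 0.5699 - 0.2125 + 0.7313i)/(2√2) = (0.1264 + 0.3677i)
|011⟩: (0.3088i + 0.5699 + 0.2125 + 0.7313i)/(2√2) = (0.2766 + 0.3677i)
|100⟩: (0.3088i - 0.5699 + 0.2125 + 0.7313i)/(2√2) = (-0.1264 + 0.3677i)
|101⟩: (0.3088i - 0.5699 - 0.2125 + 0.7313i)/(2√2) = (-0.2766 + 0.3677i)
|110⟩: (0.3088i + 0.5699 + 0.2125 - 0.7313i)/(2√2) = (0.2766 - 0.1494i)
|111⟩: (0.3088i + 0.5699 - 0.2125 - 0.7313i)/(2√2) = (0.1264 - 0.1494i)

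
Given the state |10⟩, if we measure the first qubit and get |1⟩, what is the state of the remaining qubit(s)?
|0⟩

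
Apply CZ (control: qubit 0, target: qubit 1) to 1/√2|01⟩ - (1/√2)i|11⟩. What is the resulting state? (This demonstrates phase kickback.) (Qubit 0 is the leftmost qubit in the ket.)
1/√2|01⟩ + (1/√2)i|11⟩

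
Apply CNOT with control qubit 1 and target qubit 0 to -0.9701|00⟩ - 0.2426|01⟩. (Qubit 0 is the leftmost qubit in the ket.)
-0.9701|00⟩ - 0.2426|11⟩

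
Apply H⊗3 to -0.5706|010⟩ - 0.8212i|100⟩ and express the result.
(-0.2017 - 0.2903i)|000⟩ + (-0.2017 - 0.2903i)|001⟩ + (0.2017 - 0.2903i)|010⟩ + (0.2017 - 0.2903i)|011⟩ + (-0.2017 + 0.2903i)|100⟩ + (-0.2017 + 0.2903i)|101⟩ + (0.2017 + 0.2903i)|110⟩ + (0.2017 + 0.2903i)|111⟩

H⊗3 gives amp(|y⟩) = (1/2√2) Σ_x (−1)^(x·y) amp(|x⟩), where x·y is the number of positions in which both x and y have a 1.
|000⟩: (-0.5706 - 0.8212i)/(2√2) = (-0.2017 - 0.2903i)
|001⟩: (-0.5706 - 0.8212i)/(2√2) = (-0.2017 - 0.2903i)
|010⟩: (0.5706 - 0.8212i)/(2√2) = (0.2017 - 0.2903i)
|011⟩: (0.5706 - 0.8212i)/(2√2) = (0.2017 - 0.2903i)
|100⟩: (-0.5706 + 0.8212i)/(2√2) = (-0.2017 + 0.2903i)
|101⟩: (-0.5706 + 0.8212i)/(2√2) = (-0.2017 + 0.2903i)
|110⟩: (0.5706 + 0.8212i)/(2√2) = (0.2017 + 0.2903i)
|111⟩: (0.5706 + 0.8212i)/(2√2) = (0.2017 + 0.2903i)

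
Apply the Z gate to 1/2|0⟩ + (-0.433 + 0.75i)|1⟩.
1/2|0⟩ + (0.433 - 0.75i)|1⟩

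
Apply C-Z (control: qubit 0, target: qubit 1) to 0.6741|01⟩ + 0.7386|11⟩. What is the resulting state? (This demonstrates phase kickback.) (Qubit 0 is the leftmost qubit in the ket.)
0.6741|01⟩ - 0.7386|11⟩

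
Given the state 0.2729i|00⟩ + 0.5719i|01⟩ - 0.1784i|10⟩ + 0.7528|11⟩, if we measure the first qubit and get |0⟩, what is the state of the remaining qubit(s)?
0.4307i|0⟩ + 0.9025i|1⟩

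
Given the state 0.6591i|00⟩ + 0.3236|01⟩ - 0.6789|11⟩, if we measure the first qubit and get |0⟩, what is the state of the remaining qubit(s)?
0.8976i|0⟩ + 0.4407|1⟩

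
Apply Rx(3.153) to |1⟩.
-i|0⟩ - 0.005704|1⟩

Rx(3.153) = [[cos(θ/2), −i·sin(θ/2)], [−i·sin(θ/2), cos(θ/2)]]; θ = 3.153, cos(θ/2) ≈ -0.00570364, sin(θ/2) ≈ 0.999984.
With a = amp(|0⟩) = 0 and b = amp(|1⟩) = 1:
new amp(|0⟩) = (-0.00570364)·a + (-0.999984i)·b = -i
new amp(|1⟩) = (-0.999984i)·a + (-0.00570364)·b = -0.005704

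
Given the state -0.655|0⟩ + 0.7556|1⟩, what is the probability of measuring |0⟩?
0.429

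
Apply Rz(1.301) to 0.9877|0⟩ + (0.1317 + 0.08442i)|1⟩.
(0.786 - 0.5981i)|0⟩ + (0.05368 + 0.1469i)|1⟩

Rz(1.301) = [[e^(−iθ/2), 0], [0, e^(iθ/2)]] with e^(±iθ/2) = cos(θ/2) ± i·sin(θ/2); θ = 1.301, cos(θ/2) ≈ 0.795781, sin(θ/2) ≈ 0.605584.
With a = amp(|0⟩) = 0.9877 and b = amp(|1⟩) = (0.1317 + 0.08442i):
new amp(|0⟩) = (0.795781 - 0.605584i)·a = (0.786 - 0.5981i)
new amp(|1⟩) = (0.795781 + 0.605584i)·b = (0.05368 + 0.1469i)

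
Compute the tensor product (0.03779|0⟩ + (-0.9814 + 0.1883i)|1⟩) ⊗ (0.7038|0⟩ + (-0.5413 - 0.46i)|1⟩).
0.0266|00⟩ + (-0.02046 - 0.01738i)|01⟩ + (-0.6907 + 0.1325i)|10⟩ + (0.6178 + 0.3495i)|11⟩

amp(|b₁b₂…⟩) = product of the factor amplitudes for bits b₁, b₂, …; only kets whose every factor amplitude is nonzero survive.
|00⟩: (0.03779)(0.7038) = 0.0266
|01⟩: (0.03779)(-0.5413 - 0.46i) = (-0.02046 - 0.01738i)
|10⟩: (-0.9814 + 0.1883i)(0.7038) = (-0.6907 + 0.1325i)
|11⟩: (-0.9814 + 0.1883i)(-0.5413 - 0.46i) = (0.6178 + 0.3495i)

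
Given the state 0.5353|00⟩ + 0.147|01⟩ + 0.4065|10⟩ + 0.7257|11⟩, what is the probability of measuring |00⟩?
0.2865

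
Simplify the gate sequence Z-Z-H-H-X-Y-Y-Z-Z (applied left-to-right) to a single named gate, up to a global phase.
X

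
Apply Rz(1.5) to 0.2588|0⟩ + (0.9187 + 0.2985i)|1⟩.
(0.1894 - 0.1764i)|0⟩ + (0.4687 + 0.8446i)|1⟩

Rz(1.5) = [[e^(−iθ/2), 0], [0, e^(iθ/2)]] with e^(±iθ/2) = cos(θ/2) ± i·sin(θ/2); θ = 1.5, cos(θ/2) ≈ 0.731689, sin(θ/2) ≈ 0.681639.
With a = amp(|0⟩) = 0.2588 and b = amp(|1⟩) = (0.9187 + 0.2985i):
new amp(|0⟩) = (0.731689 - 0.681639i)·a = (0.1894 - 0.1764i)
new amp(|1⟩) = (0.731689 + 0.681639i)·b = (0.4687 + 0.8446i)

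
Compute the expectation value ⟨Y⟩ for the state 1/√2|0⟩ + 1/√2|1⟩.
0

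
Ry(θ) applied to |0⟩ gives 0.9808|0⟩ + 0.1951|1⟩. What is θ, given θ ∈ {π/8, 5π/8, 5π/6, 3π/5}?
π/8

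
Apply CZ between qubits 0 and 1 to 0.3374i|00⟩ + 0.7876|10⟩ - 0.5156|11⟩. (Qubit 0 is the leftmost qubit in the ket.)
0.3374i|00⟩ + 0.7876|10⟩ + 0.5156|11⟩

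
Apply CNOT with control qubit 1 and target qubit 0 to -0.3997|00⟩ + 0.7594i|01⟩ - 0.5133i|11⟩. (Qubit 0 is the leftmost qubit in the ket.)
-0.3997|00⟩ - 0.5133i|01⟩ + 0.7594i|11⟩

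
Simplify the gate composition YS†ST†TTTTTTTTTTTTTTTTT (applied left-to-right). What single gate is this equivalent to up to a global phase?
Y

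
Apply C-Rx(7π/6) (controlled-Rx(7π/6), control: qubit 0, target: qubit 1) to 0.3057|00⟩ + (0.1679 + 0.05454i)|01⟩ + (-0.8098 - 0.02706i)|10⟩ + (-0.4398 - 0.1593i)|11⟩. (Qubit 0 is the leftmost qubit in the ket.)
0.3057|00⟩ + (0.1679 + 0.05454i)|01⟩ + (0.05572 + 0.4318i)|10⟩ + (0.08769 + 0.8234i)|11⟩

C-Rx(7π/6) leaves the control-|0⟩ kets |00⟩, |01⟩ unchanged and applies Rx(7π/6) to qubit 1 on the control-|1⟩ pair (|10⟩, |11⟩).
Rx(7π/6) = [[cos(θ/2), −i·sin(θ/2)], [−i·sin(θ/2), cos(θ/2)]]; θ = 7π/6, cos(θ/2) ≈ -0.258819, sin(θ/2) ≈ 0.965926.
With a = amp(|10⟩) = (-0.8098 - 0.02706i) and b = amp(|11⟩) = (-0.4398 - 0.1593i):
new amp(|10⟩) = (-0.258819)·a + (-0.965926i)·b = (0.05572 + 0.4318i)
new amp(|11⟩) = (-0.965926i)·a + (-0.258819)·b = (0.08769 + 0.8234i)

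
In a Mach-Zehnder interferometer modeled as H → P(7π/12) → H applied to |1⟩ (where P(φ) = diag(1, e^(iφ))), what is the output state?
(0.6294 - 0.483i)|0⟩ + (0.3706 + 0.483i)|1⟩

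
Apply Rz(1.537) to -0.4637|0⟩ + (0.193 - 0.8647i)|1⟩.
(-0.3334 + 0.3223i)|0⟩ + (0.7398 - 0.4875i)|1⟩

Rz(1.537) = [[e^(−iθ/2), 0], [0, e^(iθ/2)]] with e^(±iθ/2) = cos(θ/2) ± i·sin(θ/2); θ = 1.537, cos(θ/2) ≈ 0.718954, sin(θ/2) ≈ 0.695058.
With a = amp(|0⟩) = -0.4637 and b = amp(|1⟩) = (0.193 - 0.8647i):
new amp(|0⟩) = (0.718954 - 0.695058i)·a = (-0.3334 + 0.3223i)
new amp(|1⟩) = (0.718954 + 0.695058i)·b = (0.7398 - 0.4875i)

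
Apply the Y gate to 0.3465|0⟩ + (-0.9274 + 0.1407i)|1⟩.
(0.1407 + 0.9274i)|0⟩ + 0.3465i|1⟩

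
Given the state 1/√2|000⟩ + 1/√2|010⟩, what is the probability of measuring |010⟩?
1/2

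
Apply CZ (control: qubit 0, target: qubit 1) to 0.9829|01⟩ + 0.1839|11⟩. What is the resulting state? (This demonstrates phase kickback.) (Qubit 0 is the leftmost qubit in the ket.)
0.9829|01⟩ - 0.1839|11⟩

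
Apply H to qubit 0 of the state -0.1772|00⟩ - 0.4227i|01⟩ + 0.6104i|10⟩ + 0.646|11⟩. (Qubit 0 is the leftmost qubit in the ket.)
(-0.1253 + 0.4316i)|00⟩ + (0.4568 - 0.2989i)|01⟩ + (-0.1253 - 0.4316i)|10⟩ + (-0.4568 - 0.2989i)|11⟩

H on qubit 0 mixes each pair of kets that differ only in qubit 0: amplitudes (a, b) of (|…0…⟩, |…1…⟩) become ((a + b)/√2, (a − b)/√2). Kets absent from the input have amplitude 0.
(|00⟩, |10⟩): (a, b) = (-0.1772, 0.6104i) → ((-0.1253 + 0.4316i), (-0.1253 - 0.4316i))
(|01⟩, |11⟩): (a, b) = (-0.4227i, 0.646) → ((0.4568 - 0.2989i), (-0.4568 - 0.2989i))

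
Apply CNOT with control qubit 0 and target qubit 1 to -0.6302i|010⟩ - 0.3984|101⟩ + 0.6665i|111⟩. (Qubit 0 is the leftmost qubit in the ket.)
-0.6302i|010⟩ + 0.6665i|101⟩ - 0.3984|111⟩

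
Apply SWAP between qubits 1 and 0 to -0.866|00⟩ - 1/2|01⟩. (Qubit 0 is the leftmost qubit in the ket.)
-0.866|00⟩ - 1/2|10⟩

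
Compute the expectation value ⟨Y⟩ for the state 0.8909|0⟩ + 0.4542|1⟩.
0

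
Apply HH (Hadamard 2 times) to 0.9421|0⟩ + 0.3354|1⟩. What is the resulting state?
0.9421|0⟩ + 0.3354|1⟩

H² = I, so an even number of Hadamards cancels: H^2 = I and the state is unchanged.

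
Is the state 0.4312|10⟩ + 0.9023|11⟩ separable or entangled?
Separable

Writing the state as a|00⟩ + b|01⟩ + c|10⟩ + d|11⟩, it is a product state iff ad − bc = 0.
Here (a, b, c, d) = (0, 0, 0.4312, 0.9023): ad − bc = (0)(0.9023) − (0)(0.4312) = 0, so the state is separable.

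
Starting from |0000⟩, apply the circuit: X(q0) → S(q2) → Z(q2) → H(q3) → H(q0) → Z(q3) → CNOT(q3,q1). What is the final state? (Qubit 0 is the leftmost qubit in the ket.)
1/2|0000⟩ - 1/2|0101⟩ - 1/2|1000⟩ + 1/2|1101⟩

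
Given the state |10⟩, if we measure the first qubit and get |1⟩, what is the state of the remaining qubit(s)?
|0⟩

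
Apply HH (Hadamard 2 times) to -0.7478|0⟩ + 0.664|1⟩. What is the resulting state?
-0.7478|0⟩ + 0.664|1⟩

H² = I, so an even number of Hadamards cancels: H^2 = I and the state is unchanged.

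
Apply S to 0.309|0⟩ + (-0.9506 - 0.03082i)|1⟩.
0.309|0⟩ + (0.03082 - 0.9506i)|1⟩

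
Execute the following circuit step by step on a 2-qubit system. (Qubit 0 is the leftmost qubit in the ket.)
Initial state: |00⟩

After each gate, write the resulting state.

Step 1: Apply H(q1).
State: 1/√2|00⟩ + 1/√2|01⟩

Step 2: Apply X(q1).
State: 1/√2|00⟩ + 1/√2|01⟩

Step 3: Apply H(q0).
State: 1/2|00⟩ + 1/2|01⟩ + 1/2|10⟩ + 1/2|11⟩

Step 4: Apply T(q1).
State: 1/2|00⟩ + (1/√8 + (1/√8)i)|01⟩ + 1/2|10⟩ + (1/√8 + (1/√8)i)|11⟩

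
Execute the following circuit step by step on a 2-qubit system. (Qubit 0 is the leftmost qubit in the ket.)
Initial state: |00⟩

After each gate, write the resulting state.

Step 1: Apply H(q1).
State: 1/√2|00⟩ + 1/√2|01⟩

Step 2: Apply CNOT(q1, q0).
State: 1/√2|00⟩ + 1/√2|11⟩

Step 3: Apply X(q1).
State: 1/√2|01⟩ + 1/√2|10⟩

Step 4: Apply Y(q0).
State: -(1/√2)i|00⟩ + (1/√2)i|11⟩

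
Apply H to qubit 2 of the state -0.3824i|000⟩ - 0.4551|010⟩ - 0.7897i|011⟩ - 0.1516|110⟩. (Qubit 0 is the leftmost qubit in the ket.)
-0.2704i|000⟩ - 0.2704i|001⟩ + (-0.3218 - 0.5584i)|010⟩ + (-0.3218 + 0.5584i)|011⟩ - 0.1072|110⟩ - 0.1072|111⟩

H on qubit 2 mixes each pair of kets that differ only in qubit 2: amplitudes (a, b) of (|…0…⟩, |…1…⟩) become ((a + b)/√2, (a − b)/√2). Kets absent from the input have amplitude 0.
(|000⟩, |001⟩): (a, b) = (-0.3824i, 0) → (-0.2704i, -0.2704i)
(|010⟩, |011⟩): (a, b) = (-0.4551, -0.7897i) → ((-0.3218 - 0.5584i), (-0.3218 + 0.5584i))
(|110⟩, |111⟩): (a, b) = (-0.1516, 0) → (-0.1072, -0.1072)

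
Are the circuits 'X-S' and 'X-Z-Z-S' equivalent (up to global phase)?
Yes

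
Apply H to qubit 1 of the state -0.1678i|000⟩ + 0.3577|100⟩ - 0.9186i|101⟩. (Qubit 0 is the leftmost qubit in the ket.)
-0.1187i|000⟩ - 0.1187i|010⟩ + 0.2529|100⟩ - 0.6495i|101⟩ + 0.2529|110⟩ - 0.6495i|111⟩

H on qubit 1 mixes each pair of kets that differ only in qubit 1: amplitudes (a, b) of (|…0…⟩, |…1…⟩) become ((a + b)/√2, (a − b)/√2). Kets absent from the input have amplitude 0.
(|000⟩, |010⟩): (a, b) = (-0.1678i, 0) → (-0.1187i, -0.1187i)
(|100⟩, |110⟩): (a, b) = (0.3577, 0) → (0.2529, 0.2529)
(|101⟩, |111⟩): (a, b) = (-0.9186i, 0) → (-0.6495i, -0.6495i)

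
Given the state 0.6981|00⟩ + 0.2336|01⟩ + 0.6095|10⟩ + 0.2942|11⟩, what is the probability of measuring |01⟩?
0.05457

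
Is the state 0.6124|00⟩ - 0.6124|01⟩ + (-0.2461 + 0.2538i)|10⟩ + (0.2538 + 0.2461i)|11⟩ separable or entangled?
Entangled

Writing the state as a|00⟩ + b|01⟩ + c|10⟩ + d|11⟩, it is a product state iff ad − bc = 0.
Here (a, b, c, d) = (0.6124, -0.6124, (-0.2461 + 0.2538i), (0.2538 + 0.2461i)): ad − bc = (0.6124)(0.2538 + 0.2461i) − (-0.6124)(-0.2461 + 0.2538i) = (0.004715 + 0.3061i) ≠ 0, so the state is entangled.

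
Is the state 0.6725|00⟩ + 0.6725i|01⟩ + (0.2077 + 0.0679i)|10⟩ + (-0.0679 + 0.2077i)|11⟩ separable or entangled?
Separable

Writing the state as a|00⟩ + b|01⟩ + c|10⟩ + d|11⟩, it is a product state iff ad − bc = 0.
Here (a, b, c, d) = (0.6725, 0.6725i, (0.2077 + 0.0679i), (-0.0679 + 0.2077i)): ad − bc = (0.6725)(-0.0679 + 0.2077i) − (0.6725i)(0.2077 + 0.0679i) = 0, so the state is separable.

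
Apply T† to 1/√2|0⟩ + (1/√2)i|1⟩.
1/√2|0⟩ + (1/2 + (1/2)i)|1⟩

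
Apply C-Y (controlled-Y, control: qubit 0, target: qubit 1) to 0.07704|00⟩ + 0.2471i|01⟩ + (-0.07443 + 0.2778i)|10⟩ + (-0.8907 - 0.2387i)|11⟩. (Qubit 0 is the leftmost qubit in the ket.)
0.07704|00⟩ + 0.2471i|01⟩ + (-0.2387 + 0.8907i)|10⟩ + (-0.2778 - 0.07443i)|11⟩

C-Y leaves the control-|0⟩ kets |00⟩, |01⟩ unchanged and applies Y to qubit 1 on the control-|1⟩ pair (|10⟩, |11⟩).
Y = [[0, -i], [i, 0]].
With a = amp(|10⟩) = (-0.07443 + 0.2778i) and b = amp(|11⟩) = (-0.8907 - 0.2387i):
new amp(|10⟩) = (-i)·b = (-0.2387 + 0.8907i)
new amp(|11⟩) = (i)·a = (-0.2778 - 0.07443i)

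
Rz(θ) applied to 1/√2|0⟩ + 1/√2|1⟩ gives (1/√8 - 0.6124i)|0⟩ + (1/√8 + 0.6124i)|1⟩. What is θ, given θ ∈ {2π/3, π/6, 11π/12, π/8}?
2π/3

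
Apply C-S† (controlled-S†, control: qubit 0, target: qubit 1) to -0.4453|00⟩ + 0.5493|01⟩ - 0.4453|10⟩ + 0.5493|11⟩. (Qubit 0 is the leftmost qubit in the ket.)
-0.4453|00⟩ + 0.5493|01⟩ - 0.4453|10⟩ - 0.5493i|11⟩

C-S† leaves the control-|0⟩ kets |00⟩, |01⟩ unchanged and applies S† to qubit 1 on the control-|1⟩ pair (|10⟩, |11⟩).
S† = [[1, 0], [0, -i]].
With a = amp(|10⟩) = -0.4453 and b = amp(|11⟩) = 0.5493:
new amp(|10⟩) = (1)·a = -0.4453
new amp(|11⟩) = (-i)·b = -0.5493i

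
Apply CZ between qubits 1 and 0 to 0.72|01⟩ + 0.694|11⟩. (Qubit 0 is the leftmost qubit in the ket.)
0.72|01⟩ - 0.694|11⟩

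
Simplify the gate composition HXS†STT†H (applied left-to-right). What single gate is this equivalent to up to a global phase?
Z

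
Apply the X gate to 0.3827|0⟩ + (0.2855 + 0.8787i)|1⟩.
(0.2855 + 0.8787i)|0⟩ + 0.3827|1⟩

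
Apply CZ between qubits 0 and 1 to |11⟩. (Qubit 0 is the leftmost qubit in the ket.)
-|11⟩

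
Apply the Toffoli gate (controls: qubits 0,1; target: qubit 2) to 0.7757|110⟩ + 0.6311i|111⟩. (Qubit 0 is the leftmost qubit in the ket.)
0.6311i|110⟩ + 0.7757|111⟩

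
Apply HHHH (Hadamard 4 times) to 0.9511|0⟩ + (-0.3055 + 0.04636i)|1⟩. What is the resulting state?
0.9511|0⟩ + (-0.3055 + 0.04636i)|1⟩

H² = I, so an even number of Hadamards cancels: H^4 = I and the state is unchanged.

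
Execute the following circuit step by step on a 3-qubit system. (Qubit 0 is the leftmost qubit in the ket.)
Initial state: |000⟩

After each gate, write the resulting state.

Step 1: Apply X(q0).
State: |100⟩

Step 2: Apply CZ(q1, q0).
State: |100⟩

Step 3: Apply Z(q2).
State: |100⟩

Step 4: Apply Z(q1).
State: |100⟩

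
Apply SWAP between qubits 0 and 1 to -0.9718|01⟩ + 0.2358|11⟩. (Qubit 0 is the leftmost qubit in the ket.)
-0.9718|10⟩ + 0.2358|11⟩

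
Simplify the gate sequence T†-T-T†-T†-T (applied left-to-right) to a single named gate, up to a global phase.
T†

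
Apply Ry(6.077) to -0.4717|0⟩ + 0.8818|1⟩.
0.3784|0⟩ - 0.9257|1⟩

Ry(6.077) = [[cos(θ/2), −sin(θ/2)], [sin(θ/2), cos(θ/2)]]; θ = 6.077, cos(θ/2) ≈ -0.994691, sin(θ/2) ≈ 0.10291.
With a = amp(|0⟩) = -0.4717 and b = amp(|1⟩) = 0.8818:
new amp(|0⟩) = (-0.994691)·a + (-0.10291)·b = 0.3784
new amp(|1⟩) = (0.10291)·a + (-0.994691)·b = -0.9257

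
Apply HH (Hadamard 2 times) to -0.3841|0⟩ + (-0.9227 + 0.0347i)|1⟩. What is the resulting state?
-0.3841|0⟩ + (-0.9227 + 0.0347i)|1⟩

H² = I, so an even number of Hadamards cancels: H^2 = I and the state is unchanged.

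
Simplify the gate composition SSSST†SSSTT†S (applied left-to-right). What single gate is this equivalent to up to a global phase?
T†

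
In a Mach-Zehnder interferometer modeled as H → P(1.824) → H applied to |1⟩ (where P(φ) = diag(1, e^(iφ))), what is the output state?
(0.6253 - 0.4841i)|0⟩ + (0.3747 + 0.4841i)|1⟩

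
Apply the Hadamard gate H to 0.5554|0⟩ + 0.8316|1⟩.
0.9808|0⟩ - 0.1953|1⟩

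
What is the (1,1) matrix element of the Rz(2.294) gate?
(0.4112 + 0.9115i)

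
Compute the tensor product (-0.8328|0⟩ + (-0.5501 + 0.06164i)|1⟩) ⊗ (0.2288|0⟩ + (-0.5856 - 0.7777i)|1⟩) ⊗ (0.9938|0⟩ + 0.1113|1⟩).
-0.1894|000⟩ - 0.02121|001⟩ + (0.4847 + 0.6437i)|010⟩ + (0.05428 + 0.07209i)|011⟩ + (-0.1251 + 0.01402i)|100⟩ + (-0.01401 + 0.00157i)|101⟩ + (0.3678 + 0.3893i)|110⟩ + (0.04119 + 0.0436i)|111⟩

amp(|b₁b₂…⟩) = product of the factor amplitudes for bits b₁, b₂, …; only kets whose every factor amplitude is nonzero survive.
|000⟩: (-0.8328)(0.2288)(0.9938) = -0.1894
|001⟩: (-0.8328)(0.2288)(0.1113) = -0.02121
|010⟩: (-0.8328)(-0.5856 - 0.7777i)(0.9938) = (0.4847 + 0.6437i)
|011⟩: (-0.8328)(-0.5856 - 0.7777i)(0.1113) = (0.05428 + 0.07209i)
|100⟩: (-0.5501 + 0.06164i)(0.2288)(0.9938) = (-0.1251 + 0.01402i)
|101⟩: (-0.5501 + 0.06164i)(0.2288)(0.1113) = (-0.01401 + 0.00157i)
|110⟩: (-0.5501 + 0.06164i)(-0.5856 - 0.7777i)(0.9938) = (0.3678 + 0.3893i)
|111⟩: (-0.5501 + 0.06164i)(-0.5856 - 0.7777i)(0.1113) = (0.04119 + 0.0436i)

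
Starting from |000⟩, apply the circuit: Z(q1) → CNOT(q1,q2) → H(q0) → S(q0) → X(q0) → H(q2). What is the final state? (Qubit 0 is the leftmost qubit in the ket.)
(1/2)i|000⟩ + (1/2)i|001⟩ + 1/2|100⟩ + 1/2|101⟩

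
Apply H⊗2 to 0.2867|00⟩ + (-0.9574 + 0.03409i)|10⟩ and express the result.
(-0.3354 + 0.01705i)|00⟩ + (-0.3354 + 0.01705i)|01⟩ + (0.6221 - 0.01705i)|10⟩ + (0.6221 - 0.01705i)|11⟩

H⊗2 gives amp(|y⟩) = (1/2) Σ_x (−1)^(x·y) amp(|x⟩), where x·y is the number of positions in which both x and y have a 1.
|00⟩: (0.2867 + (-0.9574 + 0.03409i))/2 = (-0.3354 + 0.01705i)
|01⟩: (0.2867 + (-0.9574 + 0.03409i))/2 = (-0.3354 + 0.01705i)
|10⟩: (0.2867 - (-0.9574 + 0.03409i))/2 = (0.6221 - 0.01705i)
|11⟩: (0.2867 - (-0.9574 + 0.03409i))/2 = (0.6221 - 0.01705i)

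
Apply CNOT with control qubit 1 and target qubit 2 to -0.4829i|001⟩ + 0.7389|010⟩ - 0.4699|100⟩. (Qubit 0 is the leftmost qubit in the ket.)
-0.4829i|001⟩ + 0.7389|011⟩ - 0.4699|100⟩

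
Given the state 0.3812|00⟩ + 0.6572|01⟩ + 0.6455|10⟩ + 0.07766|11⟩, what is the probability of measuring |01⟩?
0.4319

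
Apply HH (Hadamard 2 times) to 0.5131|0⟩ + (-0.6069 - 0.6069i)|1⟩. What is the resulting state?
0.5131|0⟩ + (-0.6069 - 0.6069i)|1⟩

H² = I, so an even number of Hadamards cancels: H^2 = I and the state is unchanged.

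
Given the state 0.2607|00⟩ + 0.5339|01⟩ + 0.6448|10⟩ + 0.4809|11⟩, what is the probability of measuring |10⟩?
0.4158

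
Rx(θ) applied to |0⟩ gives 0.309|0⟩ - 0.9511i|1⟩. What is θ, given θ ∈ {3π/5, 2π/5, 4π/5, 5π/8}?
4π/5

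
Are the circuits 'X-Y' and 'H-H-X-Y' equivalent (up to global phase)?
Yes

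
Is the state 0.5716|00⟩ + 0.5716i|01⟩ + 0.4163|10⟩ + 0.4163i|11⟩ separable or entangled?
Separable

Writing the state as a|00⟩ + b|01⟩ + c|10⟩ + d|11⟩, it is a product state iff ad − bc = 0.
Here (a, b, c, d) = (0.5716, 0.5716i, 0.4163, 0.4163i): ad − bc = (0.5716)(0.4163i) − (0.5716i)(0.4163) = 0, so the state is separable.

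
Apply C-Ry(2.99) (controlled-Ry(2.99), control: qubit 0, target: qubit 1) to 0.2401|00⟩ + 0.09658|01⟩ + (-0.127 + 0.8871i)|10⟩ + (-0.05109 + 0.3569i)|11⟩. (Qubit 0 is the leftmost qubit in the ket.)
0.2401|00⟩ + 0.09658|01⟩ + (0.04133 - 0.2887i)|10⟩ + (-0.1305 + 0.9116i)|11⟩

C-Ry(2.99) leaves the control-|0⟩ kets |00⟩, |01⟩ unchanged and applies Ry(2.99) to qubit 1 on the control-|1⟩ pair (|10⟩, |11⟩).
Ry(2.99) = [[cos(θ/2), −sin(θ/2)], [sin(θ/2), cos(θ/2)]]; θ = 2.99, cos(θ/2) ≈ 0.0757238, sin(θ/2) ≈ 0.997129.
With a = amp(|10⟩) = (-0.127 + 0.8871i) and b = amp(|11⟩) = (-0.05109 + 0.3569i):
new amp(|10⟩) = (0.0757238)·a + (-0.997129)·b = (0.04133 - 0.2887i)
new amp(|11⟩) = (0.997129)·a + (0.0757238)·b = (-0.1305 + 0.9116i)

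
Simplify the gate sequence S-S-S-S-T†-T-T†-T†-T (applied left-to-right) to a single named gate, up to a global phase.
T†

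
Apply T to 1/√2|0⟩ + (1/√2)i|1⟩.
1/√2|0⟩ + (-1/2 + (1/2)i)|1⟩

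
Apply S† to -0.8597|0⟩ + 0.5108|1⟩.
-0.8597|0⟩ - 0.5108i|1⟩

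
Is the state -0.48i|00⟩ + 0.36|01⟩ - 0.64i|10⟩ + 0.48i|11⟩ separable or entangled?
Entangled

Writing the state as a|00⟩ + b|01⟩ + c|10⟩ + d|11⟩, it is a product state iff ad − bc = 0.
Here (a, b, c, d) = (-0.48i, 0.36, -0.64i, 0.48i): ad − bc = (-0.48i)(0.48i) − (0.36)(-0.64i) = (0.2304 + 0.2304i) ≠ 0, so the state is entangled.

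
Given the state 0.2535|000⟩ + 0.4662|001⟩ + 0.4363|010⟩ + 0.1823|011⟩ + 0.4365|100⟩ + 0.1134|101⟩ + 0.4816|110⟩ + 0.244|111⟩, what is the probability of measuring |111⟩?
0.05954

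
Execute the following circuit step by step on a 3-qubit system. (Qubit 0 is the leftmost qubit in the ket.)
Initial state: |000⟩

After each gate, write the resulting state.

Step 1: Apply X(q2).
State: |001⟩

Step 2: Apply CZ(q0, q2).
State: |001⟩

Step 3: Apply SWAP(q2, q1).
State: |010⟩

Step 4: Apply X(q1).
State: |000⟩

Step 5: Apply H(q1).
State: 1/√2|000⟩ + 1/√2|010⟩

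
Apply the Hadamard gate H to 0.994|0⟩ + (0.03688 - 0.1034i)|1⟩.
(0.7289 - 0.07311i)|0⟩ + (0.6768 + 0.07311i)|1⟩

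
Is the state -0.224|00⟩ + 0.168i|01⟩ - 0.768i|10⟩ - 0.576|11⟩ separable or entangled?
Separable

Writing the state as a|00⟩ + b|01⟩ + c|10⟩ + d|11⟩, it is a product state iff ad − bc = 0.
Here (a, b, c, d) = (-0.224, 0.168i, -0.768i, -0.576): ad − bc = (-0.224)(-0.576) − (0.168i)(-0.768i) = 0, so the state is separable.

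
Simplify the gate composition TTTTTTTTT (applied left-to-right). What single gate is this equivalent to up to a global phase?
T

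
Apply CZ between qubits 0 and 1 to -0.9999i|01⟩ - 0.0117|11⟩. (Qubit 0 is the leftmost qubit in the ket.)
-0.9999i|01⟩ + 0.0117|11⟩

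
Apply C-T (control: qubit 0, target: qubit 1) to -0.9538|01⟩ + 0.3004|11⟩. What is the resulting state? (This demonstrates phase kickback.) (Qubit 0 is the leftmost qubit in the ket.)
-0.9538|01⟩ + (0.2124 + 0.2124i)|11⟩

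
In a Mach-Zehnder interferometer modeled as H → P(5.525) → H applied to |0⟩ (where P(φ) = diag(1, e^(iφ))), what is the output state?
(0.863 - 0.3438i)|0⟩ + (0.137 + 0.3438i)|1⟩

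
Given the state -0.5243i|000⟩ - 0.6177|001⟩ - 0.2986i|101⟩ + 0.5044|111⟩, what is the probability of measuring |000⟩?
0.2749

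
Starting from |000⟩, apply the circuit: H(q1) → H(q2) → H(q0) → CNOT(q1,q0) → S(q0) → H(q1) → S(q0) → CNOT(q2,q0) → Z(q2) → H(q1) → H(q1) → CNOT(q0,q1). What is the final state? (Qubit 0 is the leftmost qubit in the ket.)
1/2|000⟩ + 1/2|001⟩ - 1/2|110⟩ - 1/2|111⟩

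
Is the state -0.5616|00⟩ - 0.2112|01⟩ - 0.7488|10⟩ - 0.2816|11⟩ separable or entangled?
Separable

Writing the state as a|00⟩ + b|01⟩ + c|10⟩ + d|11⟩, it is a product state iff ad − bc = 0.
Here (a, b, c, d) = (-0.5616, -0.2112, -0.7488, -0.2816): ad − bc = (-0.5616)(-0.2816) − (-0.2112)(-0.7488) = 0, so the state is separable.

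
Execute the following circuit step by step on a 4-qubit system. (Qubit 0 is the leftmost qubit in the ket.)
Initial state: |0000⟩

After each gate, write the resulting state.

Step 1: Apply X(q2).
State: |0010⟩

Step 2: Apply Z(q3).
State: |0010⟩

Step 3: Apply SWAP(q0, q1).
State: |0010⟩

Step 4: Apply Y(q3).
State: i|0011⟩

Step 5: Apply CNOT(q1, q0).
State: i|0011⟩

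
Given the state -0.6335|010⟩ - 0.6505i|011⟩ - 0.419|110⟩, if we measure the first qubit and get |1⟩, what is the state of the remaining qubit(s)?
-|10⟩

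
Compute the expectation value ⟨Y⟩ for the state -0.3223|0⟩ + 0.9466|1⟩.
0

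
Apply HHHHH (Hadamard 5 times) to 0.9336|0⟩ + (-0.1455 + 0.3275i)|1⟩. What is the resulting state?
(0.5573 + 0.2316i)|0⟩ + (0.763 - 0.2316i)|1⟩

H² = I, so H^5 = H: a single Hadamard. With (a, b) = (0.9336, (-0.1455 + 0.3275i)), H gives ((a + b)/√2, (a − b)/√2) = ((0.5573 + 0.2316i), (0.763 - 0.2316i)).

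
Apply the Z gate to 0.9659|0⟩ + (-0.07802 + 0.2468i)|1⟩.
0.9659|0⟩ + (0.07802 - 0.2468i)|1⟩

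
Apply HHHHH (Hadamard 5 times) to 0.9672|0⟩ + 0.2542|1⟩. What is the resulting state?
0.8637|0⟩ + 0.5042|1⟩

H² = I, so H^5 = H: a single Hadamard. With (a, b) = (0.9672, 0.2542), H gives ((a + b)/√2, (a − b)/√2) = (0.8637, 0.5042).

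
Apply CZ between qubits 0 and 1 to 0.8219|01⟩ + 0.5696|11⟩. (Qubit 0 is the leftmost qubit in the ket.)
0.8219|01⟩ - 0.5696|11⟩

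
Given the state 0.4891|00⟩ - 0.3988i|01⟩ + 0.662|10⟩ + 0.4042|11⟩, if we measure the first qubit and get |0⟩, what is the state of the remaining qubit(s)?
0.775|0⟩ - 0.6319i|1⟩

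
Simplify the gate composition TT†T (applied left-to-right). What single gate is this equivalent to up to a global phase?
T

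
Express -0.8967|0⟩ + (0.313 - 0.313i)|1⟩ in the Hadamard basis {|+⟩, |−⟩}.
(-0.4127 - 0.2213i)|+⟩ + (-0.8554 + 0.2213i)|−⟩

With |ψ⟩ = α|0⟩ + β|1⟩, the Hadamard-basis coefficients are ⟨+|ψ⟩ = (α + β)/√2 and ⟨−|ψ⟩ = (α − β)/√2.
Here α = -0.8967, β = (0.313 - 0.313i): (α + β)/√2 = (-0.4127 - 0.2213i), (α − β)/√2 = (-0.8554 + 0.2213i).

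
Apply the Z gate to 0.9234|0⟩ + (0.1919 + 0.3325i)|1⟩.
0.9234|0⟩ + (-0.1919 - 0.3325i)|1⟩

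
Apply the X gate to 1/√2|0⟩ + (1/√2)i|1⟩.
(1/√2)i|0⟩ + 1/√2|1⟩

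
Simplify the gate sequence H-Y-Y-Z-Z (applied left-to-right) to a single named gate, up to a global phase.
H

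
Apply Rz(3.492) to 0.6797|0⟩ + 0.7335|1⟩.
(-0.1185 - 0.6693i)|0⟩ + (-0.1279 + 0.7223i)|1⟩

Rz(3.492) = [[e^(−iθ/2), 0], [0, e^(iθ/2)]] with e^(±iθ/2) = cos(θ/2) ± i·sin(θ/2); θ = 3.492, cos(θ/2) ≈ -0.174309, sin(θ/2) ≈ 0.984691.
With a = amp(|0⟩) = 0.6797 and b = amp(|1⟩) = 0.7335:
new amp(|0⟩) = (-0.174309 - 0.984691i)·a = (-0.1185 - 0.6693i)
new amp(|1⟩) = (-0.174309 + 0.984691i)·b = (-0.1279 + 0.7223i)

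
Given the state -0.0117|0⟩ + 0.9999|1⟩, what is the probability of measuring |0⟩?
0.0001369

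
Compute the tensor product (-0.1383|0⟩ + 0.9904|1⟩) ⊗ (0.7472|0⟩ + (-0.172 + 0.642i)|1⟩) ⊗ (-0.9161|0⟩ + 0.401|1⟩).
0.09467|000⟩ - 0.04144|001⟩ + (-0.02179 + 0.08134i)|010⟩ + (0.009539 - 0.0356i)|011⟩ - 0.6779|100⟩ + 0.2968|101⟩ + (0.1561 - 0.5825i)|110⟩ + (-0.06831 + 0.255i)|111⟩

amp(|b₁b₂…⟩) = product of the factor amplitudes for bits b₁, b₂, …; only kets whose every factor amplitude is nonzero survive.
|000⟩: (-0.1383)(0.7472)(-0.9161) = 0.09467
|001⟩: (-0.1383)(0.7472)(0.401) = -0.04144
|010⟩: (-0.1383)(-0.172 + 0.642i)(-0.9161) = (-0.02179 + 0.08134i)
|011⟩: (-0.1383)(-0.172 + 0.642i)(0.401) = (0.009539 - 0.0356i)
|100⟩: (0.9904)(0.7472)(-0.9161) = -0.6779
|101⟩: (0.9904)(0.7472)(0.401) = 0.2968
|110⟩: (0.9904)(-0.172 + 0.642i)(-0.9161) = (0.1561 - 0.5825i)
|111⟩: (0.9904)(-0.172 + 0.642i)(0.401) = (-0.06831 + 0.255i)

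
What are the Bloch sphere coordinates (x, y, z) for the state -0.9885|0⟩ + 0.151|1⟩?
(-0.2985, 0, 0.9543)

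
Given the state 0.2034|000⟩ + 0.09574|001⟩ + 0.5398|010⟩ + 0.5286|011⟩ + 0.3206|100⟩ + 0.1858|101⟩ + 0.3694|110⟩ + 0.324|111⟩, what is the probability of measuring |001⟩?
0.009166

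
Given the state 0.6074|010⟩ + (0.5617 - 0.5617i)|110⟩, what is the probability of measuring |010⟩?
0.3689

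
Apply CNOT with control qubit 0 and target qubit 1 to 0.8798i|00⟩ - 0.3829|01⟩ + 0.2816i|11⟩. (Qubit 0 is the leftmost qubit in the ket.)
0.8798i|00⟩ - 0.3829|01⟩ + 0.2816i|10⟩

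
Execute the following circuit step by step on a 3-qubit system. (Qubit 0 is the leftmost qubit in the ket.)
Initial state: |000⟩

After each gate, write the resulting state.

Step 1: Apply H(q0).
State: 1/√2|000⟩ + 1/√2|100⟩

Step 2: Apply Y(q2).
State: (1/√2)i|001⟩ + (1/√2)i|101⟩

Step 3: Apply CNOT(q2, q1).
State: (1/√2)i|011⟩ + (1/√2)i|111⟩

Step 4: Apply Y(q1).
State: 1/√2|001⟩ + 1/√2|101⟩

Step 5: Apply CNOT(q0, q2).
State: 1/√2|001⟩ + 1/√2|100⟩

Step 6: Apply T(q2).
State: (1/2 + (1/2)i)|001⟩ + 1/√2|100⟩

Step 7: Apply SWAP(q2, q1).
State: (1/2 + (1/2)i)|010⟩ + 1/√2|100⟩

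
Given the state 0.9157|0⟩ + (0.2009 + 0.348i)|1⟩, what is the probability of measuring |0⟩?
0.8385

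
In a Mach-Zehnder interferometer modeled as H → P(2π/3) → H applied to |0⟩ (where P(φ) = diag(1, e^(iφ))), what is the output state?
(0.25 + 0.433i)|0⟩ + (0.75 - 0.433i)|1⟩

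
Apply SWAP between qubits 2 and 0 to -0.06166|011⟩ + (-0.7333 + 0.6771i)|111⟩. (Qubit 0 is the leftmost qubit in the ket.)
-0.06166|110⟩ + (-0.7333 + 0.6771i)|111⟩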